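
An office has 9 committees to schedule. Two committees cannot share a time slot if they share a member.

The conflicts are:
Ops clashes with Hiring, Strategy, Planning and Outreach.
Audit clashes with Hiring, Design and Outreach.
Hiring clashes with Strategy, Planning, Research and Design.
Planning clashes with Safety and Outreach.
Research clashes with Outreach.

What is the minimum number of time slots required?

3

Ops, Planning, Outreach are mutually in conflict, so at least 3 time slots are needed.
3 time slots suffice: time slot 1 → {Hiring, Safety, Outreach}; time slot 2 → {Ops, Audit, Research}; time slot 3 → {Strategy, Planning, Design}. No two conflicting committees share a time slot.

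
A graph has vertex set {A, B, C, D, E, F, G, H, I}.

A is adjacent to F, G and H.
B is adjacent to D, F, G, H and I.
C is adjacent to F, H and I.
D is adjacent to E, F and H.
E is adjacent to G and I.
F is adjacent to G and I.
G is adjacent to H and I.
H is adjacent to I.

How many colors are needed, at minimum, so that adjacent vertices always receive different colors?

B, F, G, I are pairwise adjacent (a clique of size 4), so at least 4 colors are needed.
One proper 4-coloring: A=3, B=4, C=1, D=1, E=2, F=2, G=1, H=2, I=3. Every edge joins two different colors.

4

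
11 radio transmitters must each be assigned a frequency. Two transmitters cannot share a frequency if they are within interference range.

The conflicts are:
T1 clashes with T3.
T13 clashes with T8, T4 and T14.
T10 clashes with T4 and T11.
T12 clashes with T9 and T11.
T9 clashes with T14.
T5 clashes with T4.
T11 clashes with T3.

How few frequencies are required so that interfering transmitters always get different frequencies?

3

The cycle T11-T12-T9-T14-T13-T4-T10-T11 has odd length 7, so it cannot be 2-colored; at least 3 frequencies are needed.
Using 3 frequencies: T1=1, T13=1, T10=3, T12=2, T8=2, T9=1, T5=1, T4=2, T11=1, T14=2, T3=2. Every pair that conflicts lands in different frequencies.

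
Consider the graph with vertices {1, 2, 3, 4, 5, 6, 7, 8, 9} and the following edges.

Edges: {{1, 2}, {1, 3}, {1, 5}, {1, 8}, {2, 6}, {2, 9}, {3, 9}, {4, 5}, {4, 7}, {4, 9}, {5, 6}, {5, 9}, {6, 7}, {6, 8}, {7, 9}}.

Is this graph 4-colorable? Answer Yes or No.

The chromatic number is 3. 4, 5, 9 are mutually adjacent, so at least 3 colors are needed.
A valid assignment using 3 colors: 1=a, 2=b, 3=b, 4=c, 5=b, 6=a, 7=b, 8=b, 9=a.
Since 4 ≥ 3, a proper 4-coloring certainly exists.

Yes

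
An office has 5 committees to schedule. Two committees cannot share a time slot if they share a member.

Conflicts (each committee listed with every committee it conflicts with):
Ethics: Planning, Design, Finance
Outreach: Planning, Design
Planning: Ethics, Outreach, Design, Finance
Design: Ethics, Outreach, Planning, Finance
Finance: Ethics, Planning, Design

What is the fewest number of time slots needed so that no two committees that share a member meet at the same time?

4

Ethics, Planning, Design, Finance are mutually in conflict, so at least 4 time slots are needed.
4 time slots suffice: time slot 1 → {Design}; time slot 2 → {Planning}; time slot 3 → {Outreach, Finance}; time slot 4 → {Ethics}. Every pair that conflicts lands in different time slots.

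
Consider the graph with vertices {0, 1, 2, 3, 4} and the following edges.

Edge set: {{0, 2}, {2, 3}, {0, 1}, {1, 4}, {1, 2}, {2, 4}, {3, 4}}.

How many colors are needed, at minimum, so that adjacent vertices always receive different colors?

3

2, 3, 4 form a triangle, so at least 3 colors are needed.
3 colors suffice: color a → {2}; color b → {0, 4}; color c → {1, 3}. Every edge joins two different colors.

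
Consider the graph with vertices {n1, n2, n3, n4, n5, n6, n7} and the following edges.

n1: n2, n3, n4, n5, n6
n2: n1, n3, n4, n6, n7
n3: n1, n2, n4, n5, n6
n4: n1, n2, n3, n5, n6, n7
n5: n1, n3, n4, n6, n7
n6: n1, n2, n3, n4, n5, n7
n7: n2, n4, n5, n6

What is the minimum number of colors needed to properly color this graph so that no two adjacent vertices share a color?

n1, n2, n3, n4, n6 are pairwise adjacent (a clique of size 5), so at least 5 colors are needed.
5 colors suffice: n1=5, n2=3, n3=4, n4=1, n5=3, n6=2, n7=4. Each edge has distinct colors on its endpoints.

5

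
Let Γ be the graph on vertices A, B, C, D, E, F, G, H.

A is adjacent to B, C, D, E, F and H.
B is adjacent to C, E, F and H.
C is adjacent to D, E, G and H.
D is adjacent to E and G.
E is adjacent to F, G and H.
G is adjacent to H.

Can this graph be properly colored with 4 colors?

No

A, B, C, E, H are mutually adjacent (a clique of size 5), so at least 5 colors are needed.
So 4 colors are not enough.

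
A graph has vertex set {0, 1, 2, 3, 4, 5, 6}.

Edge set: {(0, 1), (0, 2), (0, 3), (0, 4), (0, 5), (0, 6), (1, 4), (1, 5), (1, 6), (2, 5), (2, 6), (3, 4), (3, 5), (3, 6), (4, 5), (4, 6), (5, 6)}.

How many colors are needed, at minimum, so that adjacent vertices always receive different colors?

5

0, 1, 4, 5, 6 form a clique, so at least 5 colors are needed.
5 colors suffice: 0=b, 1=e, 2=d, 3=e, 4=d, 5=c, 6=a. Each edge has distinct colors on its endpoints.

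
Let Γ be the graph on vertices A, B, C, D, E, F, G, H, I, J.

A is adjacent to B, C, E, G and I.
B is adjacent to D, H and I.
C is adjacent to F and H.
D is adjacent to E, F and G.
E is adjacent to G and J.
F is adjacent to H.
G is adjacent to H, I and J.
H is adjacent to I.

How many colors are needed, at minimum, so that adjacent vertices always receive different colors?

D, E, G form a triangle, so at least 3 colors are needed.
3 colors suffice: color 1 → {B, F, G}; color 2 → {A, D, H, J}; color 3 → {C, E, I}. Each edge has distinct colors on its endpoints.

3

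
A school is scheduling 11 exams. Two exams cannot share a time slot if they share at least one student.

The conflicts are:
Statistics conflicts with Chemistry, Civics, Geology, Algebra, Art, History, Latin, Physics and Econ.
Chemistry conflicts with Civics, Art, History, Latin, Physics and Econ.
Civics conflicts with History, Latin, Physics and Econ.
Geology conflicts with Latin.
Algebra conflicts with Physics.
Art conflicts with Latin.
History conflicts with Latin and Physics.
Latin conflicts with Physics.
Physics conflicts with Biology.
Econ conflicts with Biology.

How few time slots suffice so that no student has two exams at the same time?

Statistics, Chemistry, Civics, History, Latin, Physics all conflict with each other, so at least 6 time slots are needed.
6 time slots suffice: time slot 1 → {Statistics, Biology}; time slot 2 → {Geology, Art, Physics, Econ}; time slot 3 → {Algebra, Latin}; time slot 4 → {Chemistry}; time slot 5 → {Civics}; time slot 6 → {History}. Every pair that conflicts lands in different time slots.

6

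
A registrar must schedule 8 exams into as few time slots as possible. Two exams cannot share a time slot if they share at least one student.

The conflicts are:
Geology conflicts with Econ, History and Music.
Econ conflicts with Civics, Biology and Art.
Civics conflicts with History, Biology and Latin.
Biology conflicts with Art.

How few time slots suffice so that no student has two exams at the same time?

3

Econ, Civics, Biology are mutually in conflict, so at least 3 time slots are needed.
Using 3 time slots: Geology=1, Econ=2, Civics=1, History=2, Biology=3, Art=1, Music=2, Latin=2. Every pair that conflicts lands in different time slots.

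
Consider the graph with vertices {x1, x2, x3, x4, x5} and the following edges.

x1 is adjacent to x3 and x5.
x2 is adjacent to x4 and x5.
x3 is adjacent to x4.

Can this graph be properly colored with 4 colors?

The chromatic number is 3. The cycle x4-x3-x1-x5-x2-x4 has odd length 5, so it cannot be 2-colored; at least 3 colors are needed.
3 colors suffice: color 1 → {x1, x2}; color 2 → {x4, x5}; color 3 → {x3}.
Since 4 ≥ 3, a proper 4-coloring certainly exists.

Yes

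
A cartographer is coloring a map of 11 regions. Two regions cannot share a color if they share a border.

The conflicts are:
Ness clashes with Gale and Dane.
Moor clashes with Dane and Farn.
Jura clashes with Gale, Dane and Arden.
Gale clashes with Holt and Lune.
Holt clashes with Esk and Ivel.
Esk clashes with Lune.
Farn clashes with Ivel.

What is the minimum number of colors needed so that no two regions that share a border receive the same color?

3

The cycle Holt-Ivel-Farn-Moor-Dane-Jura-Gale-Holt has odd length 7, so it cannot be 2-colored; at least 3 colors are needed.
3 colors suffice: color 1 → {Gale, Dane, Arden, Esk, Farn}; color 2 → {Ness, Moor, Jura, Holt, Lune}; color 3 → {Ivel}. Every pair that conflicts lands in different colors.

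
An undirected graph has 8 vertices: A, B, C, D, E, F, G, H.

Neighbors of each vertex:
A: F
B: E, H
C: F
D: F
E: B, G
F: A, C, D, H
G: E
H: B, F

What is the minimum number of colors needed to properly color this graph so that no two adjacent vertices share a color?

2

F and H are adjacent, so at least 2 colors are needed.
A valid assignment using 2 colors: A=2, B=1, C=2, D=2, E=2, F=1, G=1, H=2. No two adjacent vertices share a color.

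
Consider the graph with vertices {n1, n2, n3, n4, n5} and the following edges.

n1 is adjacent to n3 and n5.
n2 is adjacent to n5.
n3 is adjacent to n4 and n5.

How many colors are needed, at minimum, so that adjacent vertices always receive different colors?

3

n1, n3, n5 are mutually adjacent, so at least 3 colors are needed.
3 colors suffice: n1=3, n2=1, n3=1, n4=2, n5=2. Every edge joins two different colors.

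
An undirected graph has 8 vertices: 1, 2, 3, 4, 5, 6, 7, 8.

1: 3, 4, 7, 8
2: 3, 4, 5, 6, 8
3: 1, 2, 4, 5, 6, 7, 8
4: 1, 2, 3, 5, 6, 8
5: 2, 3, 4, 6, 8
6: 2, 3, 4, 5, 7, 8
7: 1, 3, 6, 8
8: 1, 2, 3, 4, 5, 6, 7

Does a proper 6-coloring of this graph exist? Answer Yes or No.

The chromatic number is 6. 2, 3, 4, 5, 6, 8 are mutually adjacent (a clique of size 6), so at least 6 colors are needed.
A valid assignment using 6 colors: 1=yellow, 2=orange, 3=red, 4=green, 5=purple, 6=yellow, 7=green, 8=blue.
That is already a proper 6-coloring.

Yes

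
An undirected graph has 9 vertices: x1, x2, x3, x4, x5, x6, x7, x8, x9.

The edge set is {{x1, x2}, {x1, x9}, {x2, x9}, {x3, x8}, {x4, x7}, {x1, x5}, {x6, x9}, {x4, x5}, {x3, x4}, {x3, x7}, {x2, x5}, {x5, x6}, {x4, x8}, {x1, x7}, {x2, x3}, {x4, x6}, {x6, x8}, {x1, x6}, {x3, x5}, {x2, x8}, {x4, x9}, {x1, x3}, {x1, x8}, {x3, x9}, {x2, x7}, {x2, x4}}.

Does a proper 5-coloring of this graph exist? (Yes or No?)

The chromatic number is 4. x1, x2, x3, x7 are pairwise adjacent (a clique of size 4), so at least 4 colors are needed.
4 colors suffice: color 1 → {x1, x4}; color 2 → {x3, x6}; color 3 → {x2}; color 4 → {x5, x7, x8, x9}.
Since 5 ≥ 4, a proper 5-coloring certainly exists.

Yes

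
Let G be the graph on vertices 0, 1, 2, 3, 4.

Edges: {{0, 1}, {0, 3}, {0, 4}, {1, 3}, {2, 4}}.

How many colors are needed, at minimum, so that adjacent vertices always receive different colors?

0, 1, 3 form a triangle, so at least 3 colors are needed.
3 colors suffice: color red → {0, 2}; color blue → {1, 4}; color green → {3}. No two adjacent vertices share a color.

3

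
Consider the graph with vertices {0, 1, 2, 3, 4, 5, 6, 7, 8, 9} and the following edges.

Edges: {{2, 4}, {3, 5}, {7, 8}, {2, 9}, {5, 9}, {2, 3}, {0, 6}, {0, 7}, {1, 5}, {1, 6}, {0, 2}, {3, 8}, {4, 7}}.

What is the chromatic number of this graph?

The cycle 8-7-4-2-3-8 has odd length 5, so it cannot be 2-colored; at least 3 colors are needed.
3 colors suffice: color a → {2, 5, 6, 7}; color b → {0, 1, 3, 4, 9}; color c → {8}. Each edge has distinct colors on its endpoints.

3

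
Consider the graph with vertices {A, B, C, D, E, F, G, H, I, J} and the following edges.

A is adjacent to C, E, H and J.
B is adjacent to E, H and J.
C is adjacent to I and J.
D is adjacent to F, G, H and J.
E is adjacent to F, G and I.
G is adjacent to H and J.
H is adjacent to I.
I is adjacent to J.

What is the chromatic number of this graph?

A, C, J are pairwise adjacent, so at least 3 colors are needed.
3 colors suffice: A=2, B=2, C=3, D=3, E=1, F=2, G=2, H=1, I=2, J=1. Every edge joins two different colors.

3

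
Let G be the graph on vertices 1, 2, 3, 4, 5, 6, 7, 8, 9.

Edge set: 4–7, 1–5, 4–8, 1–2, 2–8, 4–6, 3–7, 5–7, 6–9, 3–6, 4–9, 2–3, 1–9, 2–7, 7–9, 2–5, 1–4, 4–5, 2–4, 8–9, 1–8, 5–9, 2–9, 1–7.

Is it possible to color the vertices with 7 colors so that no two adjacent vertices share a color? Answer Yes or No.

Yes

The chromatic number is 6. 1, 2, 4, 5, 7, 9 are mutually adjacent (a clique of size 6), so at least 6 colors are needed.
6 colors suffice: color a → {3, 4}; color b → {9}; color c → {2, 6}; color d → {1}; color e → {7, 8}; color f → {5}.
Since 7 ≥ 6, a proper 7-coloring certainly exists.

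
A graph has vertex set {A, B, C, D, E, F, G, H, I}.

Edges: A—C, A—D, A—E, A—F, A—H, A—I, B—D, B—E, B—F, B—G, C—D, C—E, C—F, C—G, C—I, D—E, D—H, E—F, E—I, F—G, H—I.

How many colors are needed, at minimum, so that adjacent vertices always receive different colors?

A, C, E, F are pairwise adjacent (a clique of size 4), so at least 4 colors are needed.
4 colors suffice: A=green, B=blue, C=blue, D=yellow, E=red, F=yellow, G=red, H=red, I=yellow. Each edge has distinct colors on its endpoints.

4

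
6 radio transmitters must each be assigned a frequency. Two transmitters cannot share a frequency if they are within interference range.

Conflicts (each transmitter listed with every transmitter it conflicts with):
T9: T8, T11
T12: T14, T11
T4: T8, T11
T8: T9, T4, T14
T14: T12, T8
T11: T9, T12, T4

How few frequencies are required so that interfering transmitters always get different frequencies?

The cycle T12-T11-T4-T8-T14-T12 has odd length 5, so it cannot be 2-colored; at least 3 frequencies are needed.
3 frequencies suffice: frequency 1 → {T8, T11}; frequency 2 → {T9, T4, T14}; frequency 3 → {T12}. No two conflicting transmitters share a frequency.

3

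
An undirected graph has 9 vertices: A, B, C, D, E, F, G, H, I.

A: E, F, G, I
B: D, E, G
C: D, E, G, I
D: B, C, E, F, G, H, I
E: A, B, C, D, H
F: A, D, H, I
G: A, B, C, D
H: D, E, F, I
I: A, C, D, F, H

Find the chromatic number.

4

D, F, H, I are pairwise adjacent (a clique of size 4), so at least 4 colors are needed.
4 colors suffice: color 1 → {A, D}; color 2 → {E, G, I}; color 3 → {B, C, H}; color 4 → {F}. Each edge has distinct colors on its endpoints.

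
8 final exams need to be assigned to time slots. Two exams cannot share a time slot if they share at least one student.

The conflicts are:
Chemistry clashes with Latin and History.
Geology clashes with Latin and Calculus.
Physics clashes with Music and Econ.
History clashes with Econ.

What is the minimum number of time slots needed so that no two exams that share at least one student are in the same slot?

2

History and Econ conflict, so at least 2 time slots are needed.
2 time slots suffice: Chemistry=2, Geology=2, Physics=1, Music=2, Latin=1, Calculus=1, History=1, Econ=2. Every pair that conflicts lands in different time slots.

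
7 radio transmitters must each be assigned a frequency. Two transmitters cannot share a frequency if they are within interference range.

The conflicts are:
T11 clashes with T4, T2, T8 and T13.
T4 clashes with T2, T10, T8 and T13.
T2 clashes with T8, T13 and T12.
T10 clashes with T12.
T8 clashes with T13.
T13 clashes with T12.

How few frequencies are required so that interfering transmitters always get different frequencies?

5

T11, T4, T2, T8, T13 are mutually in conflict, so at least 5 frequencies are needed.
5 frequencies suffice: frequency 1 → {T4, T12}; frequency 2 → {T10, T13}; frequency 3 → {T2}; frequency 4 → {T11}; frequency 5 → {T8}. Every pair that conflicts lands in different frequencies.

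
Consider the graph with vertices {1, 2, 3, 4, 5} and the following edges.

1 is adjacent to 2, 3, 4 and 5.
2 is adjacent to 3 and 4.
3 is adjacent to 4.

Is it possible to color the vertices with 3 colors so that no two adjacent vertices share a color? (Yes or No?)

No

1, 2, 3, 4 form a clique, so at least 4 colors are needed.
So 3 colors are not enough.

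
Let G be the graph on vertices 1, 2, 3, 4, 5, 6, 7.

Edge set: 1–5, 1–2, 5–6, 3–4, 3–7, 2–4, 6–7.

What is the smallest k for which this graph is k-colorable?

3

The cycle 5-6-7-3-4-2-1-5 has odd length 7, so it cannot be 2-colored; at least 3 colors are needed.
3 colors suffice: color red → {2, 3, 5}; color blue → {1, 4, 7}; color green → {6}. Every edge joins two different colors.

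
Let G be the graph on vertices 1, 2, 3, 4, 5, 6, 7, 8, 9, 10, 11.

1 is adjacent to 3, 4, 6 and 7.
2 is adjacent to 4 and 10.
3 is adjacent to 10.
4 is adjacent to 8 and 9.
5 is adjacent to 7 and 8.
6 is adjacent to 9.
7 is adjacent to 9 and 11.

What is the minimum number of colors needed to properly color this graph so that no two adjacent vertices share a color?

The cycle 8-5-7-9-4-8 has odd length 5, so it cannot be 2-colored; at least 3 colors are needed.
3 colors suffice: color red → {4, 6, 7, 10}; color blue → {1, 2, 8, 9, 11}; color green → {3, 5}. Each edge has distinct colors on its endpoints.

3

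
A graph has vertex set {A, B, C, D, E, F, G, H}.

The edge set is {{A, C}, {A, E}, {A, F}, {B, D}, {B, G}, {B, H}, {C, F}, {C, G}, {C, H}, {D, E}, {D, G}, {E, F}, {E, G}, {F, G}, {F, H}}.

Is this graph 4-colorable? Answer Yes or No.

The chromatic number is 3. C, F, H form a triangle, so at least 3 colors are needed.
A valid assignment using 3 colors: A=1, B=3, C=3, D=2, E=3, F=2, G=1, H=1.
Since 4 ≥ 3, a proper 4-coloring certainly exists.

Yes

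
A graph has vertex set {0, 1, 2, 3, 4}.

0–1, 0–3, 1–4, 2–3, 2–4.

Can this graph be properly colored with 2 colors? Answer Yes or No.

No

The cycle 3-0-1-4-2-3 has odd length 5, so it cannot be 2-colored; at least 3 colors are needed.
So 2 colors are not enough.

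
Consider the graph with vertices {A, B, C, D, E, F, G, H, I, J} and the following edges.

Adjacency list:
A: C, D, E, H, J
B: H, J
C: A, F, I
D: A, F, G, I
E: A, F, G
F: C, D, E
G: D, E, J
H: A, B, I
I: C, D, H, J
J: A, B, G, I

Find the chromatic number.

A and D are adjacent, so at least 2 colors are needed.
2 colors suffice: color red → {A, B, F, G, I}; color blue → {C, D, E, H, J}. Each edge has distinct colors on its endpoints.

2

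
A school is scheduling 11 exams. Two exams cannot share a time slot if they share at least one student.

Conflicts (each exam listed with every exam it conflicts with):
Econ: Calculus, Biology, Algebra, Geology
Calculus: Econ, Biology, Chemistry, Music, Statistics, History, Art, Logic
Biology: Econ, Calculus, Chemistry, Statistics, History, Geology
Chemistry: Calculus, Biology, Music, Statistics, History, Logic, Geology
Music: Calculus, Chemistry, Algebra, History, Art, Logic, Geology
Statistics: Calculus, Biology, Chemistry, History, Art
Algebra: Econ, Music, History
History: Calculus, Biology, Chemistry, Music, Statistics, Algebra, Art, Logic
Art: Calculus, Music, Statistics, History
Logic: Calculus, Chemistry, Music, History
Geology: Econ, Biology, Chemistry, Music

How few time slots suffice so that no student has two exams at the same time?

Calculus, Chemistry, Music, History, Logic all conflict with each other, so at least 5 time slots are needed.
Using 5 time slots: Econ=3, Calculus=2, Biology=4, Chemistry=3, Music=4, Statistics=5, Algebra=2, History=1, Art=3, Logic=5, Geology=1. Every pair that conflicts lands in different time slots.

5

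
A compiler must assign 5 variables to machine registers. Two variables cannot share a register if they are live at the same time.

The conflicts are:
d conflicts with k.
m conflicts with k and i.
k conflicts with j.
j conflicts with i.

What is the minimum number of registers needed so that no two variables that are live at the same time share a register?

d and k conflict, so at least 2 registers are needed.
2 registers suffice: register 1 → {k, i}; register 2 → {d, m, j}. Every pair that conflicts lands in different registers.

2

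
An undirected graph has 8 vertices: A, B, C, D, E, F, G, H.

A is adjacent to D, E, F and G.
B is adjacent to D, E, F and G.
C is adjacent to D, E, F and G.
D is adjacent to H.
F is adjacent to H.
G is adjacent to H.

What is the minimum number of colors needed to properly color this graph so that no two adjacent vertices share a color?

A and G are adjacent, so at least 2 colors are needed.
One proper 2-coloring: A=1, B=1, C=1, D=2, E=2, F=2, G=2, H=1. Each edge has distinct colors on its endpoints.

2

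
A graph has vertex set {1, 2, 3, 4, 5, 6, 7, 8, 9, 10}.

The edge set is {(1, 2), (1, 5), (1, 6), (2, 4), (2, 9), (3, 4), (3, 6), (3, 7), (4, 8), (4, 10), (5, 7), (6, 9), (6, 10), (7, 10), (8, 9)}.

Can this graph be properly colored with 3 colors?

Yes

The chromatic number is 3. The cycle 8-4-3-6-9-8 has odd length 5, so it cannot be 2-colored; at least 3 colors are needed.
3 colors suffice: color a → {4, 6, 7}; color b → {2, 3, 5, 8, 10}; color c → {1, 9}.
That is already a proper 3-coloring.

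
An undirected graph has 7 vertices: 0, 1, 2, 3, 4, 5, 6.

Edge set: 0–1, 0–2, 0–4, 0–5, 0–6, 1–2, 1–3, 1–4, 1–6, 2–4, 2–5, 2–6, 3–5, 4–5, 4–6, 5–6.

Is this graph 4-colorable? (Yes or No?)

0, 2, 4, 5, 6 are pairwise adjacent (a clique of size 5), so at least 5 colors are needed.
So 4 colors are not enough.

No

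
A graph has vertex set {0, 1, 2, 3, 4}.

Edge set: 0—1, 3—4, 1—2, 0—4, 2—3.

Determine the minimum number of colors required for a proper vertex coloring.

3

The cycle 3-2-1-0-4-3 has odd length 5, so it cannot be 2-colored; at least 3 colors are needed.
One proper 3-coloring: 0=blue, 1=red, 2=blue, 3=red, 4=green. Each edge has distinct colors on its endpoints.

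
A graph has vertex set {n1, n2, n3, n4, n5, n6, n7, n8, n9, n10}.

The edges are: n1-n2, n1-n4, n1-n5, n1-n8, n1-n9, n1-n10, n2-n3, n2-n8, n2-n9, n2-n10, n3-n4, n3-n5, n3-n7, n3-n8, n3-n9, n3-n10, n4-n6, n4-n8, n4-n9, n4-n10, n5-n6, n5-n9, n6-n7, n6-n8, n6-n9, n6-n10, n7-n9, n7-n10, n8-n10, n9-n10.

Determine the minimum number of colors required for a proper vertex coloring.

4

n4, n6, n8, n10 form a clique, so at least 4 colors are needed.
4 colors suffice: n1=G, n2=Y, n3=G, n4=Y, n5=B, n6=G, n7=Y, n8=R, n9=R, n10=B. No two adjacent vertices share a color.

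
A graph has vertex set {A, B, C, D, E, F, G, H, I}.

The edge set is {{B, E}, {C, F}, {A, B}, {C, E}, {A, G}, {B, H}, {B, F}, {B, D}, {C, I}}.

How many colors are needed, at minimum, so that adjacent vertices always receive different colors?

2

C and F are adjacent, so at least 2 colors are needed.
One proper 2-coloring: A=2, B=1, C=1, D=2, E=2, F=2, G=1, H=2, I=2. Every edge joins two different colors.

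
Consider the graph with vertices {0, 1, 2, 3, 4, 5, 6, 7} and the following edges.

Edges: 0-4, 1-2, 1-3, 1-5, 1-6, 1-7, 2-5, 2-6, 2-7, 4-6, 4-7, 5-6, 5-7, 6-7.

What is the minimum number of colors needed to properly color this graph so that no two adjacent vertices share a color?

1, 2, 5, 6, 7 form a clique, so at least 5 colors are needed.
5 colors suffice: color a → {1, 4}; color b → {0, 3, 6}; color c → {7}; color d → {5}; color e → {2}. Each edge has distinct colors on its endpoints.

5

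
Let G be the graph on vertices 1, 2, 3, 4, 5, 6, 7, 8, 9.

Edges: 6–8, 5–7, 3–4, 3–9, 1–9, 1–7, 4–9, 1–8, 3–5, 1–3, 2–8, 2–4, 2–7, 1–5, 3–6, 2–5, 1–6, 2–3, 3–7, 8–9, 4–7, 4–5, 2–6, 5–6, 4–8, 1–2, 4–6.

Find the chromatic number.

2, 3, 4, 5, 7 are mutually adjacent (a clique of size 5), so at least 5 colors are needed.
5 colors suffice: color red → {1, 4}; color blue → {3, 8}; color green → {2, 9}; color yellow → {5}; color purple → {6, 7}. Every edge joins two different colors.

5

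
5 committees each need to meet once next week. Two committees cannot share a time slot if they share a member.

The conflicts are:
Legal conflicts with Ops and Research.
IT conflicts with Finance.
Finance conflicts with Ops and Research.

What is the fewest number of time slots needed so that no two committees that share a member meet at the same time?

2

Legal and Ops conflict, so at least 2 time slots are needed.
2 time slots suffice: time slot 1 → {Legal, Finance}; time slot 2 → {IT, Ops, Research}. Every pair that conflicts lands in different time slots.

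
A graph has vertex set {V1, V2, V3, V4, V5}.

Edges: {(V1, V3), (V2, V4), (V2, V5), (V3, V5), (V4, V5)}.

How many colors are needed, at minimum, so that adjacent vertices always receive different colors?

V2, V4, V5 are mutually adjacent, so at least 3 colors are needed.
3 colors suffice: color 1 → {V1, V5}; color 2 → {V3, V4}; color 3 → {V2}. No two adjacent vertices share a color.

3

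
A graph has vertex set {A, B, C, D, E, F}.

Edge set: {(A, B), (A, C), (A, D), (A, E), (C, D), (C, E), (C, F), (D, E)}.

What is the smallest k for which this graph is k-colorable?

A, C, D, E are pairwise adjacent (a clique of size 4), so at least 4 colors are needed.
4 colors suffice: A=1, B=2, C=2, D=4, E=3, F=1. No two adjacent vertices share a color.

4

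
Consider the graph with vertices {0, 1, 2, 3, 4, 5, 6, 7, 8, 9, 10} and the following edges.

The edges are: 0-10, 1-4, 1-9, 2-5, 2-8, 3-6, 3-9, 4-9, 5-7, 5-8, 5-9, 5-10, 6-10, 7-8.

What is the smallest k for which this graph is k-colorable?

5, 7, 8 are mutually adjacent, so at least 3 colors are needed.
One proper 3-coloring: 0=red, 1=green, 2=green, 3=green, 4=red, 5=red, 6=red, 7=green, 8=blue, 9=blue, 10=blue. No two adjacent vertices share a color.

3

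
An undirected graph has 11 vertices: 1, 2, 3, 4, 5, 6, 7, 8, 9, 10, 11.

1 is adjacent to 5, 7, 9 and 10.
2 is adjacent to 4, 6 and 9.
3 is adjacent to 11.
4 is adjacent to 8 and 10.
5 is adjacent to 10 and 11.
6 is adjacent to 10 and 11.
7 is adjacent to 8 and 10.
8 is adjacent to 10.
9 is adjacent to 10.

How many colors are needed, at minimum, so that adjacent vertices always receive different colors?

3

1, 9, 10 are pairwise adjacent, so at least 3 colors are needed.
3 colors suffice: color red → {2, 10, 11}; color blue → {1, 3, 6, 8}; color green → {4, 5, 7, 9}. No two adjacent vertices share a color.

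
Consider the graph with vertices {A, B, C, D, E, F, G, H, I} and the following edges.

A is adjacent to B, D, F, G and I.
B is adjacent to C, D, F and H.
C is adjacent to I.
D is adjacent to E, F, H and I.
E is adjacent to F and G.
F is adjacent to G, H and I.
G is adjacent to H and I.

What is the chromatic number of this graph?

4

A, F, G, I are pairwise adjacent (a clique of size 4), so at least 4 colors are needed.
4 colors suffice: color 1 → {C, F}; color 2 → {D, G}; color 3 → {B, E, I}; color 4 → {A, H}. No two adjacent vertices share a color.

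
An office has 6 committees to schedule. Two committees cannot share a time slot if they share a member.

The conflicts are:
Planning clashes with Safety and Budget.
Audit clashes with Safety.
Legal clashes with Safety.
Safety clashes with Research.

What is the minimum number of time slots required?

Planning and Safety conflict, so at least 2 time slots are needed.
Using 2 time slots: Planning=2, Audit=2, Legal=2, Safety=1, Budget=1, Research=2. Each listed conflict is separated.

2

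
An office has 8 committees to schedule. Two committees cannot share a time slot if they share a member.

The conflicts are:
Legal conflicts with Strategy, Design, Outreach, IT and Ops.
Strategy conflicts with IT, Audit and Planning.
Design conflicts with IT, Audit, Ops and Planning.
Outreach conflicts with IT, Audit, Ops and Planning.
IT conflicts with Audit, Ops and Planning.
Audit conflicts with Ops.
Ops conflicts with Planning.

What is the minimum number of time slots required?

Design, IT, Audit, Ops pairwise conflict, so at least 4 time slots are needed.
4 time slots suffice: time slot 1 → {IT}; time slot 2 → {Strategy, Ops}; time slot 3 → {Legal, Audit, Planning}; time slot 4 → {Design, Outreach}. Every pair that conflicts lands in different time slots.

4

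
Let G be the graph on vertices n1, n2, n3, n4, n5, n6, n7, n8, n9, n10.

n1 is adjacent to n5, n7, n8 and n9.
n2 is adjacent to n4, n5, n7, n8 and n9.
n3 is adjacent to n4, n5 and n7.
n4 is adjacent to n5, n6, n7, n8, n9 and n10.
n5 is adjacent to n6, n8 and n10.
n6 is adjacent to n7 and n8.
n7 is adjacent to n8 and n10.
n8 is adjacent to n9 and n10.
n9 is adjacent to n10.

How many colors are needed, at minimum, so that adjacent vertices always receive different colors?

4

n4, n5, n8, n10 are mutually adjacent (a clique of size 4), so at least 4 colors are needed.
4 colors suffice: color 1 → {n1, n4}; color 2 → {n3, n8}; color 3 → {n5, n7, n9}; color 4 → {n2, n6, n10}. Every edge joins two different colors.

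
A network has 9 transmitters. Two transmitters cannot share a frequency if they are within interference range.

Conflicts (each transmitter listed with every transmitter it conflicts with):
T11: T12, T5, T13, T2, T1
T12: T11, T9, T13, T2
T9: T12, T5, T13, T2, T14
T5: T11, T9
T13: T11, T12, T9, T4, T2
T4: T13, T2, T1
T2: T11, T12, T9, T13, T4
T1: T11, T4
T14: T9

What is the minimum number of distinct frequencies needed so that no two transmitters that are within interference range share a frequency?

4

T11, T12, T13, T2 are mutually in conflict, so at least 4 frequencies are needed.
Using 4 frequencies: T11=2, T12=4, T9=2, T5=1, T13=3, T4=2, T2=1, T1=1, T14=1. Every pair that conflicts lands in different frequencies.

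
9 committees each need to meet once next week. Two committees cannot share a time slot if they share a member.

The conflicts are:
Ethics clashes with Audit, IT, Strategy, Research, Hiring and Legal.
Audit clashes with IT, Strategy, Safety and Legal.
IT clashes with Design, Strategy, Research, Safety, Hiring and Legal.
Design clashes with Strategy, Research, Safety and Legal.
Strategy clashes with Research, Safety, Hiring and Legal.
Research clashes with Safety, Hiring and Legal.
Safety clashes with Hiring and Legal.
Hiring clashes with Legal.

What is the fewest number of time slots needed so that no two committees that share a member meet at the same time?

6

Ethics, IT, Strategy, Research, Hiring, Legal are mutually in conflict, so at least 6 time slots are needed.
Using 6 time slots: Ethics=4, Audit=5, IT=3, Design=6, Strategy=2, Research=5, Safety=4, Hiring=6, Legal=1. Each listed conflict is separated.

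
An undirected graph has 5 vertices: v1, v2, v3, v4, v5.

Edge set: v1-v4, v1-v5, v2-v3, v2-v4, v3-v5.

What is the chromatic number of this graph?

The cycle v4-v1-v5-v3-v2-v4 has odd length 5, so it cannot be 2-colored; at least 3 colors are needed.
3 colors suffice: color R → {v4, v5}; color B → {v1, v2}; color G → {v3}. No two adjacent vertices share a color.

3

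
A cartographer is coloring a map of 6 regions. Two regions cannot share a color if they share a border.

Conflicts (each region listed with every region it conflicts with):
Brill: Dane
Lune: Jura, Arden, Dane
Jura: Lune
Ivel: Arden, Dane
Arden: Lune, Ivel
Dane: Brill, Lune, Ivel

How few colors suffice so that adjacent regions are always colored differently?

Lune and Arden conflict, so at least 2 colors are needed.
2 colors suffice: color 1 → {Jura, Arden, Dane}; color 2 → {Brill, Lune, Ivel}. Each listed conflict is separated.

2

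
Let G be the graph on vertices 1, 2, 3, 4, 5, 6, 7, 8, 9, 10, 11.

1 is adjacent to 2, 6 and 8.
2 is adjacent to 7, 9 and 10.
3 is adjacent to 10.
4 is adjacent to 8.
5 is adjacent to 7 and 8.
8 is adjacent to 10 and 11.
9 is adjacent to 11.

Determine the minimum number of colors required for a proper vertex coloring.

3

The cycle 9-2-1-8-11-9 has odd length 5, so it cannot be 2-colored; at least 3 colors are needed.
A valid assignment using 3 colors: 1=blue, 2=red, 3=red, 4=blue, 5=blue, 6=red, 7=green, 8=red, 9=green, 10=blue, 11=blue. No two adjacent vertices share a color.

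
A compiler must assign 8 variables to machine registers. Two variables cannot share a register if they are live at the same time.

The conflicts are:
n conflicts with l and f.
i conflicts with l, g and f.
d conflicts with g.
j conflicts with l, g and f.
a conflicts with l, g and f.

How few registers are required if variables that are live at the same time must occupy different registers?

d and g conflict, so at least 2 registers are needed.
2 registers suffice: register 1 → {l, g, f}; register 2 → {n, i, d, j, a}. Every pair that conflicts lands in different registers.

2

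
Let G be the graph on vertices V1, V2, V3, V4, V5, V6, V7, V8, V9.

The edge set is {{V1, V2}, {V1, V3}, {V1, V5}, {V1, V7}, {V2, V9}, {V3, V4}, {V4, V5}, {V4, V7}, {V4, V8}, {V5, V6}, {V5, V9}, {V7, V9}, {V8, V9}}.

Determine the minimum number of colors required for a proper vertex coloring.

V4 and V7 are adjacent, so at least 2 colors are needed.
2 colors suffice: color 1 → {V1, V4, V6, V9}; color 2 → {V2, V3, V5, V7, V8}. Every edge joins two different colors.

2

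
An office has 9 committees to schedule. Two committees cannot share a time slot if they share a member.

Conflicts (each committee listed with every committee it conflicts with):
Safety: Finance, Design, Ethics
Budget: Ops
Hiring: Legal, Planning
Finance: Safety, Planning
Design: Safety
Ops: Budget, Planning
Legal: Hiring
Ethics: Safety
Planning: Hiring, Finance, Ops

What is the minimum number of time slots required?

Hiring and Legal conflict, so at least 2 time slots are needed.
Using 2 time slots: Safety=1, Budget=1, Hiring=2, Finance=2, Design=2, Ops=2, Legal=1, Ethics=2, Planning=1. Each listed conflict is separated.

2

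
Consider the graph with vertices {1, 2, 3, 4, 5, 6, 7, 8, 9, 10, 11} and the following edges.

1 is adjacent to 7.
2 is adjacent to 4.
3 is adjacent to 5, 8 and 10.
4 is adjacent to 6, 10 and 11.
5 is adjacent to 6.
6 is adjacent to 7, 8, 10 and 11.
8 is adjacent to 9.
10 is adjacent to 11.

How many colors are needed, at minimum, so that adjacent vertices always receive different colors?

4, 6, 10, 11 are mutually adjacent (a clique of size 4), so at least 4 colors are needed.
One proper 4-coloring: 1=red, 2=red, 3=red, 4=green, 5=blue, 6=red, 7=blue, 8=blue, 9=red, 10=blue, 11=yellow. Every edge joins two different colors.

4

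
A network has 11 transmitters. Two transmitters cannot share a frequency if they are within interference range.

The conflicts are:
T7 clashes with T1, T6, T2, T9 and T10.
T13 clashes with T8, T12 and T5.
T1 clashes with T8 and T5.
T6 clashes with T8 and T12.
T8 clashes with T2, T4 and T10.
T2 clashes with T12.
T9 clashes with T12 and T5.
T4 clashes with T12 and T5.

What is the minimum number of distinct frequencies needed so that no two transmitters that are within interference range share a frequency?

2

T9 and T5 conflict, so at least 2 frequencies are needed.
2 frequencies suffice: frequency 1 → {T7, T8, T12, T5}; frequency 2 → {T13, T1, T6, T2, T9, T4, T10}. Every pair that conflicts lands in different frequencies.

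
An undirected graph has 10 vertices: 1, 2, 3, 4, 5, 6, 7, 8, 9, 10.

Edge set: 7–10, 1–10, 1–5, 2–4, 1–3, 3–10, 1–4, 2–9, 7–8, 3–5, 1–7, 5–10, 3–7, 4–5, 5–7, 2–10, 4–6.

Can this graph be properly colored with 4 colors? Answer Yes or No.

1, 3, 5, 7, 10 are mutually adjacent (a clique of size 5), so at least 5 colors are needed.
So 4 colors are not enough.

No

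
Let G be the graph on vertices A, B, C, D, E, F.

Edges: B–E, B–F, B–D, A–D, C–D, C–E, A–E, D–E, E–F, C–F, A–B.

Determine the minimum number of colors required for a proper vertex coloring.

4

A, B, D, E form a clique, so at least 4 colors are needed.
4 colors suffice: A=4, B=2, C=2, D=3, E=1, F=3. No two adjacent vertices share a color.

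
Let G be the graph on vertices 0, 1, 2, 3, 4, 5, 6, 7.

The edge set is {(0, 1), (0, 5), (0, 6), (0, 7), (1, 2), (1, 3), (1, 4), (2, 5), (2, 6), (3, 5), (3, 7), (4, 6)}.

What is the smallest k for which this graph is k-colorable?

2

0 and 1 are adjacent, so at least 2 colors are needed.
One proper 2-coloring: 0=b, 1=a, 2=b, 3=b, 4=b, 5=a, 6=a, 7=a. No two adjacent vertices share a color.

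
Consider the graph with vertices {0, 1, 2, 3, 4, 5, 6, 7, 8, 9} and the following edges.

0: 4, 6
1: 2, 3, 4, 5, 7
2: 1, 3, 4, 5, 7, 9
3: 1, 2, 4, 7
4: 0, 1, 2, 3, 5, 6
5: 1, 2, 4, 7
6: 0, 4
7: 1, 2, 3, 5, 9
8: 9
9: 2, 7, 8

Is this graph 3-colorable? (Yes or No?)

No

1, 2, 3, 4 are pairwise adjacent (a clique of size 4), so at least 4 colors are needed.
So 3 colors are not enough.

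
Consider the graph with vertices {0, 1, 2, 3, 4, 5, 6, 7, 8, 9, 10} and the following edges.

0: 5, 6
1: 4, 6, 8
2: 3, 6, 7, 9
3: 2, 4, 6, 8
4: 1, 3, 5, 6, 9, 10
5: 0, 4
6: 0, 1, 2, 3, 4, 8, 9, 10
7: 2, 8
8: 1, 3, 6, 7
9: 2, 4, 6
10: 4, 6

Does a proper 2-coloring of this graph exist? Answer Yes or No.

No

1, 4, 6 are pairwise adjacent, so at least 3 colors are needed.
So 2 colors are not enough.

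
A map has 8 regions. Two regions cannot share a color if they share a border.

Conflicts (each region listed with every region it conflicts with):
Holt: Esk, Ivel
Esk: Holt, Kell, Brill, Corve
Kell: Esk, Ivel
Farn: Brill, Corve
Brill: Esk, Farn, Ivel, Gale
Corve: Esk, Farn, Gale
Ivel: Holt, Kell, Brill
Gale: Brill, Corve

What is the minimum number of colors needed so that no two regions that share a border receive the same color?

Esk and Corve conflict, so at least 2 colors are needed.
2 colors suffice: color 1 → {Esk, Farn, Ivel, Gale}; color 2 → {Holt, Kell, Brill, Corve}. Every pair that conflicts lands in different colors.

2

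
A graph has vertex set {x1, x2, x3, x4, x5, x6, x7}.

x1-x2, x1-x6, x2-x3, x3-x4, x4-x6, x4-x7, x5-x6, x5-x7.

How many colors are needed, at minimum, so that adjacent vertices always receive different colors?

3

The cycle x2-x3-x4-x6-x1-x2 has odd length 5, so it cannot be 2-colored; at least 3 colors are needed.
3 colors suffice: color red → {x2, x4, x5}; color blue → {x3, x6, x7}; color green → {x1}. Each edge has distinct colors on its endpoints.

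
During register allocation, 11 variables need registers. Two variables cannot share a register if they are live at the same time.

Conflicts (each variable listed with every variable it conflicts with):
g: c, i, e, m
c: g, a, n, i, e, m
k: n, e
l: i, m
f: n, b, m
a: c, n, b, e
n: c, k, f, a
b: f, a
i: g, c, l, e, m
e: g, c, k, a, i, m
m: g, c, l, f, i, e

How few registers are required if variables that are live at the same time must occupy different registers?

g, c, i, e, m all conflict with each other, so at least 5 registers are needed.
5 registers suffice: register 1 → {l, n, b, e}; register 2 → {k, a, m}; register 3 → {c, f}; register 4 → {i}; register 5 → {g}. Each listed conflict is separated.

5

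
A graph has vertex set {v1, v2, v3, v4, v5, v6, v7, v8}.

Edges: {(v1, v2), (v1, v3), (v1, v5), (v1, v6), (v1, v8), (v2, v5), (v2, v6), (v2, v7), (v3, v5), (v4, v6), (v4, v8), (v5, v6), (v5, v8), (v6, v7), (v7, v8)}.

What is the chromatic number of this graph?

v1, v2, v5, v6 are mutually adjacent (a clique of size 4), so at least 4 colors are needed.
4 colors suffice: color R → {v1, v4, v7}; color B → {v5}; color G → {v3, v6, v8}; color Y → {v2}. Every edge joins two different colors.

4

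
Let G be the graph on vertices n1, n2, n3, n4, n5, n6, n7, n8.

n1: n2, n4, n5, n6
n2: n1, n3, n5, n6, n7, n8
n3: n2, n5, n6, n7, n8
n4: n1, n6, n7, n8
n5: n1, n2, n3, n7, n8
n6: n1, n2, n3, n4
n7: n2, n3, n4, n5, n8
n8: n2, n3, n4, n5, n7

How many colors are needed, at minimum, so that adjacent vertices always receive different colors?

n2, n3, n5, n7, n8 are mutually adjacent (a clique of size 5), so at least 5 colors are needed.
A valid assignment using 5 colors: n1=B, n2=R, n3=P, n4=R, n5=Y, n6=G, n7=G, n8=B. Each edge has distinct colors on its endpoints.

5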